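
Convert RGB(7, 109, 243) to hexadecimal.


R = 7 → 07 (hex)
G = 109 → 6D (hex)
B = 243 → F3 (hex)
Hex = #076DF3


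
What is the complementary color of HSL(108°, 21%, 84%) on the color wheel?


Complement = opposite side of color wheel = hue + 180°
H' = (108 + 180) mod 360 = 288°
S and L unchanged.
= HSL(288°, 21%, 84%)


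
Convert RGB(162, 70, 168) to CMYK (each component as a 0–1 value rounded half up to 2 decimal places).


R'=162/255≈0.6353, G'=70/255≈0.2745, B'=168/255≈0.6588
K = 1 - max(R',G',B') = 1 - 168/255 = 87/255 = 0.34117… → 0.34
(1-R'-K)/(1-K) simplifies to (max-R)/max with max = 168:
C = (168-162)/168 = 6/168 = 0.03571… → 0.04
M = (168-70)/168 = 98/168 = 0.58333… → 0.58
Y = (168-168)/168 = 0/168 = 0 → 0.00
= CMYK(0.04, 0.58, 0.00, 0.34)


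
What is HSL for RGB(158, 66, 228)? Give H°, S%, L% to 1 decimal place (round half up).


Normalize: R'=158/255≈0.6196, G'=66/255≈0.2588, B'=228/255≈0.8941
Max=228/255, Min=66/255, Δ=Max-Min=162/255
L = (Max+Min)/2 = (228+66)/510 = 294/510 = 0.57647… → L = 57.6%
L > 0.5 → S = Δ/(2-Max-Min) = 162/(510-228-66) = 162/216 = 0.75 → S = 75.0%
(the 1/255 factors cancel in S and H, so raw channel differences can be used)
Max is B' → H = 60 × ((R-G)/Δ + 4) = 60 × ((158-66)/162 + 4)
  92/162 + 4 = 0.5679… + 4 = 4.5679…
  H = 60 × 4.5679… = 274.074…° → H = 274.1°
= HSL(274.1°, 75.0%, 57.6%)


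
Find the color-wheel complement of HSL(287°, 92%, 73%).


Complement = opposite side of color wheel = hue + 180°
H' = (287 + 180) mod 360 = 107°
S and L unchanged.
= HSL(107°, 92%, 73%)


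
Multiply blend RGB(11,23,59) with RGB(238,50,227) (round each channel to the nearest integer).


Multiply: C = A×B/255, rounded to nearest integer
R: 11×238/255 = 2618/255 ≈ 10.267 → 10
G: 23×50/255 = 1150/255 ≈ 4.510 → 5
B: 59×227/255 = 13393/255 ≈ 52.522 → 53
= RGB(10, 5, 53)


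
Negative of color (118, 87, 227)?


Invert: (255-R, 255-G, 255-B)
R: 255-118 = 137
G: 255-87 = 168
B: 255-227 = 28
= RGB(137, 168, 28)


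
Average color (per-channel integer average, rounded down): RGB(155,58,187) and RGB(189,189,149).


Midpoint: each channel = ⌊(C₁+C₂)/2⌋
R: ⌊(155+189)/2⌋ = 172
G: ⌊(58+189)/2⌋ = 123
B: ⌊(187+149)/2⌋ = 168
= RGB(172, 123, 168)


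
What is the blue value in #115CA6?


Color: #115CA6
R = 11 = 17
G = 5C = 92
B = A6 = 166
Blue = 166


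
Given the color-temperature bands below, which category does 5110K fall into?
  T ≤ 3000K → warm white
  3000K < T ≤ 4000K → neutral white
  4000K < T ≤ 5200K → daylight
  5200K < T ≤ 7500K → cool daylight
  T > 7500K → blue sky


Temperature: 5110K
4000K < 5110K ≤ 5200K → daylight
Classification: daylight


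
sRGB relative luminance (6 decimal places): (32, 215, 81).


Linearize each channel (sRGB transfer function): c = v/255; c_lin = c/12.92 if c ≤ 0.04045, else ((c+0.055)/1.055)^2.4
  R: 32/255 ≈ 0.125490 > 0.04045 → ((0.125490+0.055)/1.055)^2.4 ≈ 0.014444
  G: 215/255 ≈ 0.843137 > 0.04045 → ((0.843137+0.055)/1.055)^2.4 ≈ 0.679542
  B: 81/255 ≈ 0.317647 > 0.04045 → ((0.317647+0.055)/1.055)^2.4 ≈ 0.082283
R_lin = 0.014444, G_lin = 0.679542, B_lin = 0.082283
L = 0.2126×R + 0.7152×G + 0.0722×B
L = 0.2126×0.014444 + 0.7152×0.679542 + 0.0722×0.082283
L ≈ 0.495020


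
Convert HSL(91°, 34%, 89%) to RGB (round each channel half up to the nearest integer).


H=91°, S=0.34, L=0.89
C = (1-|2L-1|)×S = (1-|0.78|)×0.34 = 0.0748
H' = H/60 = 91/60 ≈ 1.5167; X = C×(1-|H' mod 2 - 1|) ≈ 0.0362
m = L - C/2 = 0.89 - 0.0374 = 0.8526
Sector ⌊H'⌋ = 1 → (R',G',B') = (≈0.0362, 0.0748, 0.0)
RGB = ((R'+m)×255, (G'+m)×255, (B'+m)×255) = (226.6321, 236.487, 217.413)
Round half up → RGB(227, 236, 217)


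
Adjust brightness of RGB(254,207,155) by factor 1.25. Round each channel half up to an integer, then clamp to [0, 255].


Multiply each channel by 1.25, round half up, clamp to [0, 255]
R: 254×1.25 = 317.5 → round → 318 → clamp → 255
G: 207×1.25 = 258.75 → round → 259 → clamp → 255
B: 155×1.25 = 193.75 → round → 194
= RGB(255, 255, 194)


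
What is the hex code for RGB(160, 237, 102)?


R = 160 → A0 (hex)
G = 237 → ED (hex)
B = 102 → 66 (hex)
Hex = #A0ED66


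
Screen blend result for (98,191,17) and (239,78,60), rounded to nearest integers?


Screen: C = 255 - (255-A)×(255-B)/255, rounded to nearest integer
R: 255 - (255-98)×(255-239)/255 = 255 - 2512/255 ≈ 255 - 9.851 = 245.149 → 245
G: 255 - (255-191)×(255-78)/255 = 255 - 11328/255 ≈ 255 - 44.424 = 210.576 → 211
B: 255 - (255-17)×(255-60)/255 = 255 - 46410/255 ≈ 255 - 182.000 = 73.000 → 73
= RGB(245, 211, 73)


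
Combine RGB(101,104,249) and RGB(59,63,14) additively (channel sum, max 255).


Additive: each channel = min(255, C₁+C₂)
R: 101+59 = 160 → 160
G: 104+63 = 167 → 167
B: 249+14 = 263 → 255
= RGB(160, 167, 255)


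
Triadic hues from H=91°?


Triadic: equally spaced at 120° intervals
H1 = 91°
H2 = (91 + 120) mod 360 = 211°
H3 = (91 + 240) mod 360 = 331°
Triadic = 91°, 211°, 331°


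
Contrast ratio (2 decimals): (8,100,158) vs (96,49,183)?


Linearize each sRGB channel c=v/255: c/12.92 if c ≤ 0.04045 else ((c+0.055)/1.055)^2.4
L = 0.2126×R_lin + 0.7152×G_lin + 0.0722×B_lin
Color 1 (8,100,158):
  R=8: 8/255≈0.0314 ≤ 0.04045 → 0.0314/12.92 ≈ 0.00243
  G=100: 100/255≈0.3922 > 0.04045 → ((0.3922+0.055)/1.055)^2.4 ≈ 0.12744
  B=158: 158/255≈0.6196 > 0.04045 → ((0.6196+0.055)/1.055)^2.4 ≈ 0.34191
  L1 = 0.2126×0.00243 + 0.7152×0.12744 + 0.0722×0.34191 ≈ 0.11635
Color 2 (96,49,183):
  R=96: 96/255≈0.3765 > 0.04045 → ((0.3765+0.055)/1.055)^2.4 ≈ 0.11697
  G=49: 49/255≈0.1922 > 0.04045 → ((0.1922+0.055)/1.055)^2.4 ≈ 0.03071
  B=183: 183/255≈0.7176 > 0.04045 → ((0.7176+0.055)/1.055)^2.4 ≈ 0.47353
  L2 = 0.2126×0.11697 + 0.7152×0.03071 + 0.0722×0.47353 ≈ 0.08102
Lighter = 0.11635, Darker = 0.08102
Ratio = (L_lighter + 0.05) / (L_darker + 0.05)
Ratio = (0.11635 + 0.05) / (0.08102 + 0.05) = 0.16635 / 0.13102 ≈ 1.2696
Ratio ≈ 1.27:1


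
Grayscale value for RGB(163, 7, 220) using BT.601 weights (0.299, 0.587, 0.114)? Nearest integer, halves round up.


Gray = 0.299×R + 0.587×G + 0.114×B
Gray = 0.299×163 + 0.587×7 + 0.114×220
Gray = 48.737 + 4.109 + 25.080
Gray = 77.926 → round half up → 78
Gray = 78


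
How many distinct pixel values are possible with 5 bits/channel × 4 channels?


Total bits = 5 bits/channel × 4 channels = 20 bits
Distinct pixel values = 2^20
= 1,048,576 pixel values


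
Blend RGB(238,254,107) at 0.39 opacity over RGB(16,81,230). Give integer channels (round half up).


C = α×F + (1-α)×B, with 1-α = 0.61
R: 0.39×238 + 0.61×16 = 92.82 + 9.76 = 102.58 → 103
G: 0.39×254 + 0.61×81 = 99.06 + 49.41 = 148.47 → 148
B: 0.39×107 + 0.61×230 = 41.73 + 140.30 = 182.03 → 182
= RGB(103, 148, 182)


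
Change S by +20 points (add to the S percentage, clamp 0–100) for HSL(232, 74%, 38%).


Original S = 74%
Adjustment = +20 percentage points
New S = 74 + (20) = 94
Clamp to [0, 100] → 94
= HSL(232°, 94%, 38%)


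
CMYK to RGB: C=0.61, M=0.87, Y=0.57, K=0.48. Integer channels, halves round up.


R = 255 × (1-C) × (1-K) = 255 × 0.39 × 0.52 = 51.714 → 52
G = 255 × (1-M) × (1-K) = 255 × 0.13 × 0.52 = 17.238 → 17
B = 255 × (1-Y) × (1-K) = 255 × 0.43 × 0.52 = 57.018 → 57
= RGB(52, 17, 57)


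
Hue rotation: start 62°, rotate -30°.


New hue = (H + rotation) mod 360
New hue = (62 -30) mod 360
= 32 mod 360
= 32°


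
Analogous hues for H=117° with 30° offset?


Base hue: 117°
Left analog: (117 - 30) mod 360 = 87°
Right analog: (117 + 30) mod 360 = 147°
Analogous hues = 87° and 147°


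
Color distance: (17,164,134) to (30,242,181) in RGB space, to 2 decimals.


d = √[(R₁-R₂)² + (G₁-G₂)² + (B₁-B₂)²]
d = √[(17-30)² + (164-242)² + (134-181)²]
d = √[169 + 6084 + 2209]
d = √8462
d ≈ 91.99


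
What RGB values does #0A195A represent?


0A → 10 (R)
19 → 25 (G)
5A → 90 (B)
= RGB(10, 25, 90)


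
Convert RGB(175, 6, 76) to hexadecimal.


R = 175 → AF (hex)
G = 6 → 06 (hex)
B = 76 → 4C (hex)
Hex = #AF064C


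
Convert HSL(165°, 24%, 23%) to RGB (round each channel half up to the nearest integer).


H=165°, S=0.24, L=0.23
C = (1-|2L-1|)×S = (1-|-0.54|)×0.24 = 0.1104
H' = H/60 = 165/60 ≈ 2.7500; X = C×(1-|H' mod 2 - 1|) = 0.0828
m = L - C/2 = 0.23 - 0.0552 = 0.1748
Sector ⌊H'⌋ = 2 → (R',G',B') = (0.0, 0.1104, 0.0828)
RGB = ((R'+m)×255, (G'+m)×255, (B'+m)×255) = (44.574, 72.726, 65.688)
Round half up → RGB(45, 73, 66)


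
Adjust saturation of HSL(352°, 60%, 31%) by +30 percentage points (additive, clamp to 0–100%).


Original S = 60%
Adjustment = +30 percentage points
New S = 60 + (30) = 90
Clamp to [0, 100] → 90
= HSL(352°, 90%, 31%)


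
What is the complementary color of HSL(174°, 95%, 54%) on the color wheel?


Complement = opposite side of color wheel = hue + 180°
H' = (174 + 180) mod 360 = 354°
S and L unchanged.
= HSL(354°, 95%, 54%)


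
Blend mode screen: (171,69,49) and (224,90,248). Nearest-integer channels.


Screen: C = 255 - (255-A)×(255-B)/255, rounded to nearest integer
R: 255 - (255-171)×(255-224)/255 = 255 - 2604/255 ≈ 255 - 10.212 = 244.788 → 245
G: 255 - (255-69)×(255-90)/255 = 255 - 30690/255 ≈ 255 - 120.353 = 134.647 → 135
B: 255 - (255-49)×(255-248)/255 = 255 - 1442/255 ≈ 255 - 5.655 = 249.345 → 249
= RGB(245, 135, 249)


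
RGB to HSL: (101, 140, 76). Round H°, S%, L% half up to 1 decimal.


Normalize: R'=101/255≈0.3961, G'=140/255≈0.5490, B'=76/255≈0.2980
Max=140/255, Min=76/255, Δ=Max-Min=64/255
L = (Max+Min)/2 = (140+76)/510 = 216/510 = 0.42352… → L = 42.4%
L ≤ 0.5 → S = Δ/(Max+Min) = 64/(140+76) = 64/216 = 0.29629… → S = 29.6%
(the 1/255 factors cancel in S and H, so raw channel differences can be used)
Max is G' → H = 60 × ((B-R)/Δ + 2) = 60 × ((76-101)/64 + 2)
  -25/64 + 2 = -0.3906… + 2 = 1.6093…
  H = 60 × 1.6093… = 96.562…° → H = 96.6°
= HSL(96.6°, 29.6%, 42.4%)


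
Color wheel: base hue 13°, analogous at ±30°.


Base hue: 13°
Left analog: (13 - 30) mod 360 = 343°
Right analog: (13 + 30) mod 360 = 43°
Analogous hues = 343° and 43°


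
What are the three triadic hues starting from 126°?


Triadic: equally spaced at 120° intervals
H1 = 126°
H2 = (126 + 120) mod 360 = 246°
H3 = (126 + 240) mod 360 = 6°
Triadic = 126°, 246°, 6°


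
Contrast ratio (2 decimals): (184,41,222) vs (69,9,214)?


Linearize each sRGB channel c=v/255: c/12.92 if c ≤ 0.04045 else ((c+0.055)/1.055)^2.4
L = 0.2126×R_lin + 0.7152×G_lin + 0.0722×B_lin
Color 1 (184,41,222):
  R=184: 184/255≈0.7216 > 0.04045 → ((0.7216+0.055)/1.055)^2.4 ≈ 0.47932
  G=41: 41/255≈0.1608 > 0.04045 → ((0.1608+0.055)/1.055)^2.4 ≈ 0.02217
  B=222: 222/255≈0.8706 > 0.04045 → ((0.8706+0.055)/1.055)^2.4 ≈ 0.73046
  L1 = 0.2126×0.47932 + 0.7152×0.02217 + 0.0722×0.73046 ≈ 0.17050
Color 2 (69,9,214):
  R=69: 69/255≈0.2706 > 0.04045 → ((0.2706+0.055)/1.055)^2.4 ≈ 0.05951
  G=9: 9/255≈0.0353 ≤ 0.04045 → 0.0353/12.92 ≈ 0.00273
  B=214: 214/255≈0.8392 > 0.04045 → ((0.8392+0.055)/1.055)^2.4 ≈ 0.67244
  L2 = 0.2126×0.05951 + 0.7152×0.00273 + 0.0722×0.67244 ≈ 0.06316
Lighter = 0.17050, Darker = 0.06316
Ratio = (L_lighter + 0.05) / (L_darker + 0.05)
Ratio = (0.17050 + 0.05) / (0.06316 + 0.05) = 0.22050 / 0.11316 ≈ 1.9486
Ratio ≈ 1.95:1


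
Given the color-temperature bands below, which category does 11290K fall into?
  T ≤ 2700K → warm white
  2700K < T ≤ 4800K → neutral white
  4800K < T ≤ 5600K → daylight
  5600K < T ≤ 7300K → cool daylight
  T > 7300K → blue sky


Temperature: 11290K
11290K > 7300K → blue sky
Classification: blue sky


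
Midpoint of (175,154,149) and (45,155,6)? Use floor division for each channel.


Midpoint: each channel = ⌊(C₁+C₂)/2⌋
R: ⌊(175+45)/2⌋ = 110
G: ⌊(154+155)/2⌋ = 154
B: ⌊(149+6)/2⌋ = 77
= RGB(110, 154, 77)


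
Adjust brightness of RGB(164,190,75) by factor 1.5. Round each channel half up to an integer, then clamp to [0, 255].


Multiply each channel by 1.5, round half up, clamp to [0, 255]
R: 164×1.5 = 246
G: 190×1.5 = 285 → clamp → 255
B: 75×1.5 = 112.5 → round → 113
= RGB(246, 255, 113)


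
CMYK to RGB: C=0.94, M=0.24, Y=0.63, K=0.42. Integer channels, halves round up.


R = 255 × (1-C) × (1-K) = 255 × 0.06 × 0.58 = 8.874 → 9
G = 255 × (1-M) × (1-K) = 255 × 0.76 × 0.58 = 112.404 → 112
B = 255 × (1-Y) × (1-K) = 255 × 0.37 × 0.58 = 54.723 → 55
= RGB(9, 112, 55)


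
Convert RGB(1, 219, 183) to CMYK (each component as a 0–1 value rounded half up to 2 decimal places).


R'=1/255≈0.0039, G'=219/255≈0.8588, B'=183/255≈0.7176
K = 1 - max(R',G',B') = 1 - 219/255 = 36/255 = 0.14117… → 0.14
(1-R'-K)/(1-K) simplifies to (max-R)/max with max = 219:
C = (219-1)/219 = 218/219 = 0.99543… → 1.00
M = (219-219)/219 = 0/219 = 0 → 0.00
Y = (219-183)/219 = 36/219 = 0.16438… → 0.16
= CMYK(1.00, 0.00, 0.16, 0.14)


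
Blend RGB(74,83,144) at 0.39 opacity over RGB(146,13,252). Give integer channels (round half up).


C = α×F + (1-α)×B, with 1-α = 0.61
R: 0.39×74 + 0.61×146 = 28.86 + 89.06 = 117.92 → 118
G: 0.39×83 + 0.61×13 = 32.37 + 7.93 = 40.30 → 40
B: 0.39×144 + 0.61×252 = 56.16 + 153.72 = 209.88 → 210
= RGB(118, 40, 210)


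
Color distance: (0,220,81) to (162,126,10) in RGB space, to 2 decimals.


d = √[(R₁-R₂)² + (G₁-G₂)² + (B₁-B₂)²]
d = √[(0-162)² + (220-126)² + (81-10)²]
d = √[26244 + 8836 + 5041]
d = √40121
d ≈ 200.30


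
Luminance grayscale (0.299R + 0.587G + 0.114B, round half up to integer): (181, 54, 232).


Gray = 0.299×R + 0.587×G + 0.114×B
Gray = 0.299×181 + 0.587×54 + 0.114×232
Gray = 54.119 + 31.698 + 26.448
Gray = 112.265 → round half up → 112
Gray = 112


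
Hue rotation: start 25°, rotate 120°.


New hue = (H + rotation) mod 360
New hue = (25 + 120) mod 360
= 145 mod 360
= 145°


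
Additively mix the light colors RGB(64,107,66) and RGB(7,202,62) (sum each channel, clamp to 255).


Additive: each channel = min(255, C₁+C₂)
R: 64+7 = 71 → 71
G: 107+202 = 309 → 255
B: 66+62 = 128 → 128
= RGB(71, 255, 128)


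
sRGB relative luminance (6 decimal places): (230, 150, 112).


Linearize each channel (sRGB transfer function): c = v/255; c_lin = c/12.92 if c ≤ 0.04045, else ((c+0.055)/1.055)^2.4
  R: 230/255 ≈ 0.901961 > 0.04045 → ((0.901961+0.055)/1.055)^2.4 ≈ 0.791298
  G: 150/255 ≈ 0.588235 > 0.04045 → ((0.588235+0.055)/1.055)^2.4 ≈ 0.304987
  B: 112/255 ≈ 0.439216 > 0.04045 → ((0.439216+0.055)/1.055)^2.4 ≈ 0.162029
R_lin = 0.791298, G_lin = 0.304987, B_lin = 0.162029
L = 0.2126×R + 0.7152×G + 0.0722×B
L = 0.2126×0.791298 + 0.7152×0.304987 + 0.0722×0.162029
L ≈ 0.398055


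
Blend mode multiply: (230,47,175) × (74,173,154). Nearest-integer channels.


Multiply: C = A×B/255, rounded to nearest integer
R: 230×74/255 = 17020/255 ≈ 66.745 → 67
G: 47×173/255 = 8131/255 ≈ 31.886 → 32
B: 175×154/255 = 26950/255 ≈ 105.686 → 106
= RGB(67, 32, 106)


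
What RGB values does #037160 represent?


03 → 3 (R)
71 → 113 (G)
60 → 96 (B)
= RGB(3, 113, 96)


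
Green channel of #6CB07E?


Color: #6CB07E
R = 6C = 108
G = B0 = 176
B = 7E = 126
Green = 176


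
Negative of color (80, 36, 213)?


Invert: (255-R, 255-G, 255-B)
R: 255-80 = 175
G: 255-36 = 219
B: 255-213 = 42
= RGB(175, 219, 42)


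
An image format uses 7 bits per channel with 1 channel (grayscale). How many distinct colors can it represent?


Total bits = 7 bits/channel × 1 channels = 7 bits
Distinct colors = 2^7
= 128 colors


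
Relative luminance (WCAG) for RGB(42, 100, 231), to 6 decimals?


Linearize each channel (sRGB transfer function): c = v/255; c_lin = c/12.92 if c ≤ 0.04045, else ((c+0.055)/1.055)^2.4
  R: 42/255 ≈ 0.164706 > 0.04045 → ((0.164706+0.055)/1.055)^2.4 ≈ 0.023153
  G: 100/255 ≈ 0.392157 > 0.04045 → ((0.392157+0.055)/1.055)^2.4 ≈ 0.127438
  B: 231/255 ≈ 0.905882 > 0.04045 → ((0.905882+0.055)/1.055)^2.4 ≈ 0.799103
R_lin = 0.023153, G_lin = 0.127438, B_lin = 0.799103
L = 0.2126×R + 0.7152×G + 0.0722×B
L = 0.2126×0.023153 + 0.7152×0.127438 + 0.0722×0.799103
L ≈ 0.153761


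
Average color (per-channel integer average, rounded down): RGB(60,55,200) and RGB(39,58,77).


Midpoint: each channel = ⌊(C₁+C₂)/2⌋
R: ⌊(60+39)/2⌋ = 49
G: ⌊(55+58)/2⌋ = 56
B: ⌊(200+77)/2⌋ = 138
= RGB(49, 56, 138)


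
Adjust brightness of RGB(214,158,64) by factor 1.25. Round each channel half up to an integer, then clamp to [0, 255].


Multiply each channel by 1.25, round half up, clamp to [0, 255]
R: 214×1.25 = 267.5 → round → 268 → clamp → 255
G: 158×1.25 = 197.5 → round → 198
B: 64×1.25 = 80
= RGB(255, 198, 80)


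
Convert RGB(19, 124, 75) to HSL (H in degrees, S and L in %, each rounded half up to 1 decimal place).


Normalize: R'=19/255≈0.0745, G'=124/255≈0.4863, B'=75/255≈0.2941
Max=124/255, Min=19/255, Δ=Max-Min=105/255
L = (Max+Min)/2 = (124+19)/510 = 143/510 = 0.28039… → L = 28.0%
L ≤ 0.5 → S = Δ/(Max+Min) = 105/(124+19) = 105/143 = 0.73426… → S = 73.4%
(the 1/255 factors cancel in S and H, so raw channel differences can be used)
Max is G' → H = 60 × ((B-R)/Δ + 2) = 60 × ((75-19)/105 + 2)
  56/105 + 2 = 0.5333… + 2 = 2.5333…
  H = 60 × 2.5333… = 152° → H = 152.0°
= HSL(152.0°, 73.4%, 28.0%)


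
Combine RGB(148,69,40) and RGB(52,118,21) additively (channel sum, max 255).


Additive: each channel = min(255, C₁+C₂)
R: 148+52 = 200 → 200
G: 69+118 = 187 → 187
B: 40+21 = 61 → 61
= RGB(200, 187, 61)


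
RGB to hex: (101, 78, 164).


R = 101 → 65 (hex)
G = 78 → 4E (hex)
B = 164 → A4 (hex)
Hex = #654EA4


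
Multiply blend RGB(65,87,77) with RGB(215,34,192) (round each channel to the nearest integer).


Multiply: C = A×B/255, rounded to nearest integer
R: 65×215/255 = 13975/255 ≈ 54.804 → 55
G: 87×34/255 = 2958/255 ≈ 11.600 → 12
B: 77×192/255 = 14784/255 ≈ 57.976 → 58
= RGB(55, 12, 58)


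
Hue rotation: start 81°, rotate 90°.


New hue = (H + rotation) mod 360
New hue = (81 + 90) mod 360
= 171 mod 360
= 171°


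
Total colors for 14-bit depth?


Colors = 2^bits = 2^14
= 16,384 colors


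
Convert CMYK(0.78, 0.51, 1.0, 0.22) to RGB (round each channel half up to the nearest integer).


R = 255 × (1-C) × (1-K) = 255 × 0.22 × 0.78 = 43.758 → 44
G = 255 × (1-M) × (1-K) = 255 × 0.49 × 0.78 = 97.461 → 97
B = 255 × (1-Y) × (1-K) = 255 × 0.00 × 0.78 = 0
= RGB(44, 97, 0)


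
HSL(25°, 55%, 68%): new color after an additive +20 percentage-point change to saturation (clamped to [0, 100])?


Original S = 55%
Adjustment = +20 percentage points
New S = 55 + (20) = 75
Clamp to [0, 100] → 75
= HSL(25°, 75%, 68%)


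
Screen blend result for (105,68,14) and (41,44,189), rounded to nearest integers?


Screen: C = 255 - (255-A)×(255-B)/255, rounded to nearest integer
R: 255 - (255-105)×(255-41)/255 = 255 - 32100/255 ≈ 255 - 125.882 = 129.118 → 129
G: 255 - (255-68)×(255-44)/255 = 255 - 39457/255 ≈ 255 - 154.733 = 100.267 → 100
B: 255 - (255-14)×(255-189)/255 = 255 - 15906/255 ≈ 255 - 62.376 = 192.624 → 193
= RGB(129, 100, 193)


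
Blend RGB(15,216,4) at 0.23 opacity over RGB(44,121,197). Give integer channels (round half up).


C = α×F + (1-α)×B, with 1-α = 0.77
R: 0.23×15 + 0.77×44 = 3.45 + 33.88 = 37.33 → 37
G: 0.23×216 + 0.77×121 = 49.68 + 93.17 = 142.85 → 143
B: 0.23×4 + 0.77×197 = 0.92 + 151.69 = 152.61 → 153
= RGB(37, 143, 153)


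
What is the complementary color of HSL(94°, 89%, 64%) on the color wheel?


Complement = opposite side of color wheel = hue + 180°
H' = (94 + 180) mod 360 = 274°
S and L unchanged.
= HSL(274°, 89%, 64%)


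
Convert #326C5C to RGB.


32 → 50 (R)
6C → 108 (G)
5C → 92 (B)
= RGB(50, 108, 92)


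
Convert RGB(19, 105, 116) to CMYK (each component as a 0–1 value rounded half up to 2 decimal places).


R'=19/255≈0.0745, G'=105/255≈0.4118, B'=116/255≈0.4549
K = 1 - max(R',G',B') = 1 - 116/255 = 139/255 = 0.54509… → 0.55
(1-R'-K)/(1-K) simplifies to (max-R)/max with max = 116:
C = (116-19)/116 = 97/116 = 0.83620… → 0.84
M = (116-105)/116 = 11/116 = 0.09482… → 0.09
Y = (116-116)/116 = 0/116 = 0 → 0.00
= CMYK(0.84, 0.09, 0.00, 0.55)


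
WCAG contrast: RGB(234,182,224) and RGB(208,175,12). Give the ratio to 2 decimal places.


Linearize each sRGB channel c=v/255: c/12.92 if c ≤ 0.04045 else ((c+0.055)/1.055)^2.4
L = 0.2126×R_lin + 0.7152×G_lin + 0.0722×B_lin
Color 1 (234,182,224):
  R=234: 234/255≈0.9176 > 0.04045 → ((0.9176+0.055)/1.055)^2.4 ≈ 0.82279
  G=182: 182/255≈0.7137 > 0.04045 → ((0.7137+0.055)/1.055)^2.4 ≈ 0.46778
  B=224: 224/255≈0.8784 > 0.04045 → ((0.8784+0.055)/1.055)^2.4 ≈ 0.74540
  L1 = 0.2126×0.82279 + 0.7152×0.46778 + 0.0722×0.74540 ≈ 0.56330
Color 2 (208,175,12):
  R=208: 208/255≈0.8157 > 0.04045 → ((0.8157+0.055)/1.055)^2.4 ≈ 0.63076
  G=175: 175/255≈0.6863 > 0.04045 → ((0.6863+0.055)/1.055)^2.4 ≈ 0.42869
  B=12: 12/255≈0.0471 > 0.04045 → ((0.0471+0.055)/1.055)^2.4 ≈ 0.00368
  L2 = 0.2126×0.63076 + 0.7152×0.42869 + 0.0722×0.00368 ≈ 0.44096
Lighter = 0.56330, Darker = 0.44096
Ratio = (L_lighter + 0.05) / (L_darker + 0.05)
Ratio = (0.56330 + 0.05) / (0.44096 + 0.05) = 0.61330 / 0.49096 ≈ 1.2492
Ratio ≈ 1.25:1


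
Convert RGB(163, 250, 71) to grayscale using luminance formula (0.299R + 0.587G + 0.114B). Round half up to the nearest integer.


Gray = 0.299×R + 0.587×G + 0.114×B
Gray = 0.299×163 + 0.587×250 + 0.114×71
Gray = 48.737 + 146.750 + 8.094
Gray = 203.581 → round half up → 204
Gray = 204


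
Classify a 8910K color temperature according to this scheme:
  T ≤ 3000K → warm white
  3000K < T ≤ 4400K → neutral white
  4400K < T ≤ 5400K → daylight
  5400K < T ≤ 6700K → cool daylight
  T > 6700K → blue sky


Temperature: 8910K
8910K > 6700K → blue sky
Classification: blue sky


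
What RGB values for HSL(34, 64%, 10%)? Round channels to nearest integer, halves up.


H=34°, S=0.64, L=0.10
C = (1-|2L-1|)×S = (1-|-0.80|)×0.64 = 0.128
H' = H/60 = 34/60 ≈ 0.5667; X = C×(1-|H' mod 2 - 1|) ≈ 0.0725
m = L - C/2 = 0.10 - 0.064 = 0.036
Sector ⌊H'⌋ = 0 → (R',G',B') = (0.128, ≈0.0725, 0.0)
RGB = ((R'+m)×255, (G'+m)×255, (B'+m)×255) = (41.82, 27.676, 9.18)
Round half up → RGB(42, 28, 9)


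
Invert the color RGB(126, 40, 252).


Invert: (255-R, 255-G, 255-B)
R: 255-126 = 129
G: 255-40 = 215
B: 255-252 = 3
= RGB(129, 215, 3)


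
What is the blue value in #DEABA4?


Color: #DEABA4
R = DE = 222
G = AB = 171
B = A4 = 164
Blue = 164


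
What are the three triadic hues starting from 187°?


Triadic: equally spaced at 120° intervals
H1 = 187°
H2 = (187 + 120) mod 360 = 307°
H3 = (187 + 240) mod 360 = 67°
Triadic = 187°, 307°, 67°


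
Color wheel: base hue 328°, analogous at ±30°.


Base hue: 328°
Left analog: (328 - 30) mod 360 = 298°
Right analog: (328 + 30) mod 360 = 358°
Analogous hues = 298° and 358°


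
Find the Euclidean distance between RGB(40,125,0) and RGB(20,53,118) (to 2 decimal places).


d = √[(R₁-R₂)² + (G₁-G₂)² + (B₁-B₂)²]
d = √[(40-20)² + (125-53)² + (0-118)²]
d = √[400 + 5184 + 13924]
d = √19508
d ≈ 139.67


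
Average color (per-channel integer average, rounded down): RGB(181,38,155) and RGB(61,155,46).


Midpoint: each channel = ⌊(C₁+C₂)/2⌋
R: ⌊(181+61)/2⌋ = 121
G: ⌊(38+155)/2⌋ = 96
B: ⌊(155+46)/2⌋ = 100
= RGB(121, 96, 100)


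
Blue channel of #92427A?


Color: #92427A
R = 92 = 146
G = 42 = 66
B = 7A = 122
Blue = 122


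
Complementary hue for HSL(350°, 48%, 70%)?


Complement = opposite side of color wheel = hue + 180°
H' = (350 + 180) mod 360 = 170°
S and L unchanged.
= HSL(170°, 48%, 70%)


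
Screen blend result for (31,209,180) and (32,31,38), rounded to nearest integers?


Screen: C = 255 - (255-A)×(255-B)/255, rounded to nearest integer
R: 255 - (255-31)×(255-32)/255 = 255 - 49952/255 ≈ 255 - 195.890 = 59.110 → 59
G: 255 - (255-209)×(255-31)/255 = 255 - 10304/255 ≈ 255 - 40.408 = 214.592 → 215
B: 255 - (255-180)×(255-38)/255 = 255 - 16275/255 ≈ 255 - 63.824 = 191.176 → 191
= RGB(59, 215, 191)


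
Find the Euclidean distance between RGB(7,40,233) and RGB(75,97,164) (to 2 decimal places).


d = √[(R₁-R₂)² + (G₁-G₂)² + (B₁-B₂)²]
d = √[(7-75)² + (40-97)² + (233-164)²]
d = √[4624 + 3249 + 4761]
d = √12634
d ≈ 112.40


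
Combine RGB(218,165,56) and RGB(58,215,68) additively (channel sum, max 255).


Additive: each channel = min(255, C₁+C₂)
R: 218+58 = 276 → 255
G: 165+215 = 380 → 255
B: 56+68 = 124 → 124
= RGB(255, 255, 124)


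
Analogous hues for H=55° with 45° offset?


Base hue: 55°
Left analog: (55 - 45) mod 360 = 10°
Right analog: (55 + 45) mod 360 = 100°
Analogous hues = 10° and 100°


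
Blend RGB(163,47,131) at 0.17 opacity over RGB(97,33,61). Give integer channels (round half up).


C = α×F + (1-α)×B, with 1-α = 0.83
R: 0.17×163 + 0.83×97 = 27.71 + 80.51 = 108.22 → 108
G: 0.17×47 + 0.83×33 = 7.99 + 27.39 = 35.38 → 35
B: 0.17×131 + 0.83×61 = 22.27 + 50.63 = 72.90 → 73
= RGB(108, 35, 73)


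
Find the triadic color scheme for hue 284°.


Triadic: equally spaced at 120° intervals
H1 = 284°
H2 = (284 + 120) mod 360 = 44°
H3 = (284 + 240) mod 360 = 164°
Triadic = 284°, 44°, 164°


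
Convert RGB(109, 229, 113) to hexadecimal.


R = 109 → 6D (hex)
G = 229 → E5 (hex)
B = 113 → 71 (hex)
Hex = #6DE571


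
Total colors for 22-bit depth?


Colors = 2^bits = 2^22
= 4,194,304 colors


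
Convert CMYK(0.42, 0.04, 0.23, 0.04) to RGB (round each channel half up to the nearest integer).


R = 255 × (1-C) × (1-K) = 255 × 0.58 × 0.96 = 141.984 → 142
G = 255 × (1-M) × (1-K) = 255 × 0.96 × 0.96 = 235.008 → 235
B = 255 × (1-Y) × (1-K) = 255 × 0.77 × 0.96 = 188.496 → 188
= RGB(142, 235, 188)


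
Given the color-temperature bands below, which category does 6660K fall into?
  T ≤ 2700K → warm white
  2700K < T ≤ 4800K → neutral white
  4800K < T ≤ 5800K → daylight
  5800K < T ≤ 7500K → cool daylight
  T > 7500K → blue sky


Temperature: 6660K
5800K < 6660K ≤ 7500K → cool daylight
Classification: cool daylight


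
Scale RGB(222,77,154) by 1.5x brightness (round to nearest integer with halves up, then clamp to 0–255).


Multiply each channel by 1.5, round half up, clamp to [0, 255]
R: 222×1.5 = 333 → clamp → 255
G: 77×1.5 = 115.5 → round → 116
B: 154×1.5 = 231
= RGB(255, 116, 231)


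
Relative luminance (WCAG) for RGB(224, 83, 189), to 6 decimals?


Linearize each channel (sRGB transfer function): c = v/255; c_lin = c/12.92 if c ≤ 0.04045, else ((c+0.055)/1.055)^2.4
  R: 224/255 ≈ 0.878431 > 0.04045 → ((0.878431+0.055)/1.055)^2.4 ≈ 0.745404
  G: 83/255 ≈ 0.325490 > 0.04045 → ((0.325490+0.055)/1.055)^2.4 ≈ 0.086500
  B: 189/255 ≈ 0.741176 > 0.04045 → ((0.741176+0.055)/1.055)^2.4 ≈ 0.508881
R_lin = 0.745404, G_lin = 0.086500, B_lin = 0.508881
L = 0.2126×R + 0.7152×G + 0.0722×B
L = 0.2126×0.745404 + 0.7152×0.086500 + 0.0722×0.508881
L ≈ 0.257079


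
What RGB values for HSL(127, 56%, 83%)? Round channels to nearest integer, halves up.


H=127°, S=0.56, L=0.83
C = (1-|2L-1|)×S = (1-|0.66|)×0.56 = 0.1904
H' = H/60 = 127/60 ≈ 2.1167; X = C×(1-|H' mod 2 - 1|) ≈ 0.0222
m = L - C/2 = 0.83 - 0.0952 = 0.7348
Sector ⌊H'⌋ = 2 → (R',G',B') = (0.0, 0.1904, ≈0.0222)
RGB = ((R'+m)×255, (G'+m)×255, (B'+m)×255) = (187.374, 235.926, 193.0384)
Round half up → RGB(187, 236, 193)


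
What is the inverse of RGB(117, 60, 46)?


Invert: (255-R, 255-G, 255-B)
R: 255-117 = 138
G: 255-60 = 195
B: 255-46 = 209
= RGB(138, 195, 209)


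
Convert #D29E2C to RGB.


D2 → 210 (R)
9E → 158 (G)
2C → 44 (B)
= RGB(210, 158, 44)


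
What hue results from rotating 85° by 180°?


New hue = (H + rotation) mod 360
New hue = (85 + 180) mod 360
= 265 mod 360
= 265°


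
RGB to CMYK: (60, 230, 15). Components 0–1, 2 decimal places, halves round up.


R'=60/255≈0.2353, G'=230/255≈0.9020, B'=15/255≈0.0588
K = 1 - max(R',G',B') = 1 - 230/255 = 25/255 = 0.09803… → 0.10
(1-R'-K)/(1-K) simplifies to (max-R)/max with max = 230:
C = (230-60)/230 = 170/230 = 0.73913… → 0.74
M = (230-230)/230 = 0/230 = 0 → 0.00
Y = (230-15)/230 = 215/230 = 0.93478… → 0.93
= CMYK(0.74, 0.00, 0.93, 0.10)


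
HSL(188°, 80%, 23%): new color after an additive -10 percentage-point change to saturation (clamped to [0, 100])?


Original S = 80%
Adjustment = -10 percentage points
New S = 80 + (-10) = 70
Clamp to [0, 100] → 70
= HSL(188°, 70%, 23%)


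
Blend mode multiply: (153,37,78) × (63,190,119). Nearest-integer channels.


Multiply: C = A×B/255, rounded to nearest integer
R: 153×63/255 = 9639/255 ≈ 37.800 → 38
G: 37×190/255 = 7030/255 ≈ 27.569 → 28
B: 78×119/255 = 9282/255 ≈ 36.400 → 36
= RGB(38, 28, 36)


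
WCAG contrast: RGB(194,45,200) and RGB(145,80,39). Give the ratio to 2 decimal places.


Linearize each sRGB channel c=v/255: c/12.92 if c ≤ 0.04045 else ((c+0.055)/1.055)^2.4
L = 0.2126×R_lin + 0.7152×G_lin + 0.0722×B_lin
Color 1 (194,45,200):
  R=194: 194/255≈0.7608 > 0.04045 → ((0.7608+0.055)/1.055)^2.4 ≈ 0.53948
  G=45: 45/255≈0.1765 > 0.04045 → ((0.1765+0.055)/1.055)^2.4 ≈ 0.02624
  B=200: 200/255≈0.7843 > 0.04045 → ((0.7843+0.055)/1.055)^2.4 ≈ 0.57758
  L1 = 0.2126×0.53948 + 0.7152×0.02624 + 0.0722×0.57758 ≈ 0.17516
Color 2 (145,80,39):
  R=145: 145/255≈0.5686 > 0.04045 → ((0.5686+0.055)/1.055)^2.4 ≈ 0.28315
  G=80: 80/255≈0.3137 > 0.04045 → ((0.3137+0.055)/1.055)^2.4 ≈ 0.08022
  B=39: 39/255≈0.1529 > 0.04045 → ((0.1529+0.055)/1.055)^2.4 ≈ 0.02029
  L2 = 0.2126×0.28315 + 0.7152×0.08022 + 0.0722×0.02029 ≈ 0.11904
Lighter = 0.17516, Darker = 0.11904
Ratio = (L_lighter + 0.05) / (L_darker + 0.05)
Ratio = (0.17516 + 0.05) / (0.11904 + 0.05) = 0.22516 / 0.16904 ≈ 1.3320
Ratio ≈ 1.33:1


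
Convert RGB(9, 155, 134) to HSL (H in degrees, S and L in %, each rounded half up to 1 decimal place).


Normalize: R'=9/255≈0.0353, G'=155/255≈0.6078, B'=134/255≈0.5255
Max=155/255, Min=9/255, Δ=Max-Min=146/255
L = (Max+Min)/2 = (155+9)/510 = 164/510 = 0.32156… → L = 32.2%
L ≤ 0.5 → S = Δ/(Max+Min) = 146/(155+9) = 146/164 = 0.89024… → S = 89.0%
(the 1/255 factors cancel in S and H, so raw channel differences can be used)
Max is G' → H = 60 × ((B-R)/Δ + 2) = 60 × ((134-9)/146 + 2)
  125/146 + 2 = 0.8561… + 2 = 2.8561…
  H = 60 × 2.8561… = 171.369…° → H = 171.4°
= HSL(171.4°, 89.0%, 32.2%)


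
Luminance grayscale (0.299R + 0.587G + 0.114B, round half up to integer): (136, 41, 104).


Gray = 0.299×R + 0.587×G + 0.114×B
Gray = 0.299×136 + 0.587×41 + 0.114×104
Gray = 40.664 + 24.067 + 11.856
Gray = 76.587 → round half up → 77
Gray = 77


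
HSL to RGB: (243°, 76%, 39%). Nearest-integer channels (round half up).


H=243°, S=0.76, L=0.39
C = (1-|2L-1|)×S = (1-|-0.22|)×0.76 = 0.5928
H' = H/60 = 243/60 ≈ 4.0500; X = C×(1-|H' mod 2 - 1|) = 0.02964
m = L - C/2 = 0.39 - 0.2964 = 0.0936
Sector ⌊H'⌋ = 4 → (R',G',B') = (0.02964, 0.0, 0.5928)
RGB = ((R'+m)×255, (G'+m)×255, (B'+m)×255) = (31.4262, 23.868, 175.032)
Round half up → RGB(31, 24, 175)


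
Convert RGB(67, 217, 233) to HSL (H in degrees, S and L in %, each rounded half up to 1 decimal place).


Normalize: R'=67/255≈0.2627, G'=217/255≈0.8510, B'=233/255≈0.9137
Max=233/255, Min=67/255, Δ=Max-Min=166/255
L = (Max+Min)/2 = (233+67)/510 = 300/510 = 0.58823… → L = 58.8%
L > 0.5 → S = Δ/(2-Max-Min) = 166/(510-233-67) = 166/210 = 0.79047… → S = 79.0%
(the 1/255 factors cancel in S and H, so raw channel differences can be used)
Max is B' → H = 60 × ((R-G)/Δ + 4) = 60 × ((67-217)/166 + 4)
  -150/166 + 4 = -0.9036… + 4 = 3.0963…
  H = 60 × 3.0963… = 185.783…° → H = 185.8°
= HSL(185.8°, 79.0%, 58.8%)


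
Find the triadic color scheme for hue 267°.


Triadic: equally spaced at 120° intervals
H1 = 267°
H2 = (267 + 120) mod 360 = 27°
H3 = (267 + 240) mod 360 = 147°
Triadic = 267°, 27°, 147°


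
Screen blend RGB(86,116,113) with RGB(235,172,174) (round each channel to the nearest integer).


Screen: C = 255 - (255-A)×(255-B)/255, rounded to nearest integer
R: 255 - (255-86)×(255-235)/255 = 255 - 3380/255 ≈ 255 - 13.255 = 241.745 → 242
G: 255 - (255-116)×(255-172)/255 = 255 - 11537/255 ≈ 255 - 45.243 = 209.757 → 210
B: 255 - (255-113)×(255-174)/255 = 255 - 11502/255 ≈ 255 - 45.106 = 209.894 → 210
= RGB(242, 210, 210)


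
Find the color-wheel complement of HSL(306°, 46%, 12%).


Complement = opposite side of color wheel = hue + 180°
H' = (306 + 180) mod 360 = 126°
S and L unchanged.
= HSL(126°, 46%, 12%)


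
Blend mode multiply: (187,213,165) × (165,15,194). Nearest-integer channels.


Multiply: C = A×B/255, rounded to nearest integer
R: 187×165/255 = 30855/255 ≈ 121.000 → 121
G: 213×15/255 = 3195/255 ≈ 12.529 → 13
B: 165×194/255 = 32010/255 ≈ 125.529 → 126
= RGB(121, 13, 126)


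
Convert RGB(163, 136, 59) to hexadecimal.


R = 163 → A3 (hex)
G = 136 → 88 (hex)
B = 59 → 3B (hex)
Hex = #A3883B


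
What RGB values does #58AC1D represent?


58 → 88 (R)
AC → 172 (G)
1D → 29 (B)
= RGB(88, 172, 29)


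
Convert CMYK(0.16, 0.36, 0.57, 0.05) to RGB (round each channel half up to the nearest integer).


R = 255 × (1-C) × (1-K) = 255 × 0.84 × 0.95 = 203.49 → 203
G = 255 × (1-M) × (1-K) = 255 × 0.64 × 0.95 = 155.04 → 155
B = 255 × (1-Y) × (1-K) = 255 × 0.43 × 0.95 = 104.1675 → 104
= RGB(203, 155, 104)


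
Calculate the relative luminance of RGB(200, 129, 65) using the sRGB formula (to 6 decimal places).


Linearize each channel (sRGB transfer function): c = v/255; c_lin = c/12.92 if c ≤ 0.04045, else ((c+0.055)/1.055)^2.4
  R: 200/255 ≈ 0.784314 > 0.04045 → ((0.784314+0.055)/1.055)^2.4 ≈ 0.577580
  G: 129/255 ≈ 0.505882 > 0.04045 → ((0.505882+0.055)/1.055)^2.4 ≈ 0.219526
  B: 65/255 ≈ 0.254902 > 0.04045 → ((0.254902+0.055)/1.055)^2.4 ≈ 0.052861
R_lin = 0.577580, G_lin = 0.219526, B_lin = 0.052861
L = 0.2126×R + 0.7152×G + 0.0722×B
L = 0.2126×0.577580 + 0.7152×0.219526 + 0.0722×0.052861
L ≈ 0.283615


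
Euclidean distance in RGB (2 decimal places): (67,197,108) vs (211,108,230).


d = √[(R₁-R₂)² + (G₁-G₂)² + (B₁-B₂)²]
d = √[(67-211)² + (197-108)² + (108-230)²]
d = √[20736 + 7921 + 14884]
d = √43541
d ≈ 208.66


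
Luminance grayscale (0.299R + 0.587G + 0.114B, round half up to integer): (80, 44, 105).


Gray = 0.299×R + 0.587×G + 0.114×B
Gray = 0.299×80 + 0.587×44 + 0.114×105
Gray = 23.920 + 25.828 + 11.970
Gray = 61.718 → round half up → 62
Gray = 62


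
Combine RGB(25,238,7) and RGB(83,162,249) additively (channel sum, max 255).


Additive: each channel = min(255, C₁+C₂)
R: 25+83 = 108 → 108
G: 238+162 = 400 → 255
B: 7+249 = 256 → 255
= RGB(108, 255, 255)


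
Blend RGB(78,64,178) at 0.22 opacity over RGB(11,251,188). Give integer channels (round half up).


C = α×F + (1-α)×B, with 1-α = 0.78
R: 0.22×78 + 0.78×11 = 17.16 + 8.58 = 25.74 → 26
G: 0.22×64 + 0.78×251 = 14.08 + 195.78 = 209.86 → 210
B: 0.22×178 + 0.78×188 = 39.16 + 146.64 = 185.80 → 186
= RGB(26, 210, 186)


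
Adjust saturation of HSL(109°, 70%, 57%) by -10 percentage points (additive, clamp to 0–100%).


Original S = 70%
Adjustment = -10 percentage points
New S = 70 + (-10) = 60
Clamp to [0, 100] → 60
= HSL(109°, 60%, 57%)


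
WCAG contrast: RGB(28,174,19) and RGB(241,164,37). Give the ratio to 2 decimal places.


Linearize each sRGB channel c=v/255: c/12.92 if c ≤ 0.04045 else ((c+0.055)/1.055)^2.4
L = 0.2126×R_lin + 0.7152×G_lin + 0.0722×B_lin
Color 1 (28,174,19):
  R=28: 28/255≈0.1098 > 0.04045 → ((0.1098+0.055)/1.055)^2.4 ≈ 0.01161
  G=174: 174/255≈0.6824 > 0.04045 → ((0.6824+0.055)/1.055)^2.4 ≈ 0.42327
  B=19: 19/255≈0.0745 > 0.04045 → ((0.0745+0.055)/1.055)^2.4 ≈ 0.00651
  L1 = 0.2126×0.01161 + 0.7152×0.42327 + 0.0722×0.00651 ≈ 0.30566
Color 2 (241,164,37):
  R=241: 241/255≈0.9451 > 0.04045 → ((0.9451+0.055)/1.055)^2.4 ≈ 0.87962
  G=164: 164/255≈0.6431 > 0.04045 → ((0.6431+0.055)/1.055)^2.4 ≈ 0.37124
  B=37: 37/255≈0.1451 > 0.04045 → ((0.1451+0.055)/1.055)^2.4 ≈ 0.01850
  L2 = 0.2126×0.87962 + 0.7152×0.37124 + 0.0722×0.01850 ≈ 0.45385
Lighter = 0.45385, Darker = 0.30566
Ratio = (L_lighter + 0.05) / (L_darker + 0.05)
Ratio = (0.45385 + 0.05) / (0.30566 + 0.05) = 0.50385 / 0.35566 ≈ 1.4167
Ratio ≈ 1.42:1


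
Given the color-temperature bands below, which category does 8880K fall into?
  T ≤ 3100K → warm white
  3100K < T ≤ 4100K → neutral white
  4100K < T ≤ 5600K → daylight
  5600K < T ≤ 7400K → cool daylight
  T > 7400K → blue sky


Temperature: 8880K
8880K > 7400K → blue sky
Classification: blue sky


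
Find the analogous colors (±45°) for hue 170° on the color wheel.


Base hue: 170°
Left analog: (170 - 45) mod 360 = 125°
Right analog: (170 + 45) mod 360 = 215°
Analogous hues = 125° and 215°


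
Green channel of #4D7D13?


Color: #4D7D13
R = 4D = 77
G = 7D = 125
B = 13 = 19
Green = 125


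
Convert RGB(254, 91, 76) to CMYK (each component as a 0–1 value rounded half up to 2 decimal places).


R'=254/255≈0.9961, G'=91/255≈0.3569, B'=76/255≈0.2980
K = 1 - max(R',G',B') = 1 - 254/255 = 1/255 = 0.00392… → 0.00
(1-R'-K)/(1-K) simplifies to (max-R)/max with max = 254:
C = (254-254)/254 = 0/254 = 0 → 0.00
M = (254-91)/254 = 163/254 = 0.64173… → 0.64
Y = (254-76)/254 = 178/254 = 0.70078… → 0.70
= CMYK(0.00, 0.64, 0.70, 0.00)


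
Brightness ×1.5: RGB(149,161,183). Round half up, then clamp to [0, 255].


Multiply each channel by 1.5, round half up, clamp to [0, 255]
R: 149×1.5 = 223.5 → round → 224
G: 161×1.5 = 241.5 → round → 242
B: 183×1.5 = 274.5 → round → 275 → clamp → 255
= RGB(224, 242, 255)


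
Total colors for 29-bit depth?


Colors = 2^bits = 2^29
= 536,870,912 colors


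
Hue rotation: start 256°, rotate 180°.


New hue = (H + rotation) mod 360
New hue = (256 + 180) mod 360
= 436 mod 360
= 76°


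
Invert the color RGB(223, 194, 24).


Invert: (255-R, 255-G, 255-B)
R: 255-223 = 32
G: 255-194 = 61
B: 255-24 = 231
= RGB(32, 61, 231)


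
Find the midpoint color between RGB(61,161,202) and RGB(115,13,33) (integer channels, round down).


Midpoint: each channel = ⌊(C₁+C₂)/2⌋
R: ⌊(61+115)/2⌋ = 88
G: ⌊(161+13)/2⌋ = 87
B: ⌊(202+33)/2⌋ = 117
= RGB(88, 87, 117)


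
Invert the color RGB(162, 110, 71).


Invert: (255-R, 255-G, 255-B)
R: 255-162 = 93
G: 255-110 = 145
B: 255-71 = 184
= RGB(93, 145, 184)


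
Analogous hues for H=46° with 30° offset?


Base hue: 46°
Left analog: (46 - 30) mod 360 = 16°
Right analog: (46 + 30) mod 360 = 76°
Analogous hues = 16° and 76°


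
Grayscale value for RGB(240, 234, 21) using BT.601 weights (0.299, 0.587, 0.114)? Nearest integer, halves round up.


Gray = 0.299×R + 0.587×G + 0.114×B
Gray = 0.299×240 + 0.587×234 + 0.114×21
Gray = 71.760 + 137.358 + 2.394
Gray = 211.512 → round half up → 212
Gray = 212
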